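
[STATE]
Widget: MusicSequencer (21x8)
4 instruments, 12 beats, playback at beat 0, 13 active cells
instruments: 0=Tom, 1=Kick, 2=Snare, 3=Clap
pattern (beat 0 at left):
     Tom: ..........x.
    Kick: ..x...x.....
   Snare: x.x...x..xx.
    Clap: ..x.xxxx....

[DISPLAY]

      ▼12345678901   
   Tom··········█·   
  Kick··█···█·····   
 Snare█·█···█··██·   
  Clap··█·████····   
                     
                     
                     


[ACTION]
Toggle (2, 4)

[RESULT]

      ▼12345678901   
   Tom··········█·   
  Kick··█···█·····   
 Snare█·█·█·█··██·   
  Clap··█·████····   
                     
                     
                     


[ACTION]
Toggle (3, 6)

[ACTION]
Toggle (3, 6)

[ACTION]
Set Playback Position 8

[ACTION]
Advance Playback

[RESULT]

      012345678▼01   
   Tom··········█·   
  Kick··█···█·····   
 Snare█·█·█·█··██·   
  Clap··█·████····   
                     
                     
                     


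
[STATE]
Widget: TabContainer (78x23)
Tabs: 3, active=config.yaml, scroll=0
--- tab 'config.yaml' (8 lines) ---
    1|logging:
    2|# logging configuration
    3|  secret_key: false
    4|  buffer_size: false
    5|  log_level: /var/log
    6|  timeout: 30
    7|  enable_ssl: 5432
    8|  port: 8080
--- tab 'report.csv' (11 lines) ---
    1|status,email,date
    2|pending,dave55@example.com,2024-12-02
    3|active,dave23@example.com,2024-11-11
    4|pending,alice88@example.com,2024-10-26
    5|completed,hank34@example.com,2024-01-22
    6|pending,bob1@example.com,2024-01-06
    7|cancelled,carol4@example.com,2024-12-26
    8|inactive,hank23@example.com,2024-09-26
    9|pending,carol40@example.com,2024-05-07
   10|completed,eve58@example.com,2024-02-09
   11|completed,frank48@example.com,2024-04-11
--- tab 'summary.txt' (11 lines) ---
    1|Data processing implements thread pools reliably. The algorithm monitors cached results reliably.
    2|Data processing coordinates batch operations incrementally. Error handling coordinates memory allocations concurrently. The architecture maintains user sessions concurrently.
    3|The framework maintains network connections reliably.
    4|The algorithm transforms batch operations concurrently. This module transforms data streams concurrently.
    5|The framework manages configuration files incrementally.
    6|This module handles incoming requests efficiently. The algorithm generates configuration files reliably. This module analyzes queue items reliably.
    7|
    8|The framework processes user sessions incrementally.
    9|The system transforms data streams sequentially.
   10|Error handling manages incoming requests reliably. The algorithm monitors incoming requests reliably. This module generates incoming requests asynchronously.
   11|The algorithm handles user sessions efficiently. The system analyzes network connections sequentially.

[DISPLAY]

[config.yaml]│ report.csv │ summary.txt                                       
──────────────────────────────────────────────────────────────────────────────
logging:                                                                      
# logging configuration                                                       
  secret_key: false                                                           
  buffer_size: false                                                          
  log_level: /var/log                                                         
  timeout: 30                                                                 
  enable_ssl: 5432                                                            
  port: 8080                                                                  
                                                                              
                                                                              
                                                                              
                                                                              
                                                                              
                                                                              
                                                                              
                                                                              
                                                                              
                                                                              
                                                                              
                                                                              
                                                                              


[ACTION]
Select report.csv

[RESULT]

 config.yaml │[report.csv]│ summary.txt                                       
──────────────────────────────────────────────────────────────────────────────
status,email,date                                                             
pending,dave55@example.com,2024-12-02                                         
active,dave23@example.com,2024-11-11                                          
pending,alice88@example.com,2024-10-26                                        
completed,hank34@example.com,2024-01-22                                       
pending,bob1@example.com,2024-01-06                                           
cancelled,carol4@example.com,2024-12-26                                       
inactive,hank23@example.com,2024-09-26                                        
pending,carol40@example.com,2024-05-07                                        
completed,eve58@example.com,2024-02-09                                        
completed,frank48@example.com,2024-04-11                                      
                                                                              
                                                                              
                                                                              
                                                                              
                                                                              
                                                                              
                                                                              
                                                                              
                                                                              
                                                                              


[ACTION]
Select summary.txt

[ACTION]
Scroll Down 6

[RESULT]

 config.yaml │ report.csv │[summary.txt]                                      
──────────────────────────────────────────────────────────────────────────────
                                                                              
The framework processes user sessions incrementally.                          
The system transforms data streams sequentially.                              
Error handling manages incoming requests reliably. The algorithm monitors inco
The algorithm handles user sessions efficiently. The system analyzes network c
                                                                              
                                                                              
                                                                              
                                                                              
                                                                              
                                                                              
                                                                              
                                                                              
                                                                              
                                                                              
                                                                              
                                                                              
                                                                              
                                                                              
                                                                              
                                                                              


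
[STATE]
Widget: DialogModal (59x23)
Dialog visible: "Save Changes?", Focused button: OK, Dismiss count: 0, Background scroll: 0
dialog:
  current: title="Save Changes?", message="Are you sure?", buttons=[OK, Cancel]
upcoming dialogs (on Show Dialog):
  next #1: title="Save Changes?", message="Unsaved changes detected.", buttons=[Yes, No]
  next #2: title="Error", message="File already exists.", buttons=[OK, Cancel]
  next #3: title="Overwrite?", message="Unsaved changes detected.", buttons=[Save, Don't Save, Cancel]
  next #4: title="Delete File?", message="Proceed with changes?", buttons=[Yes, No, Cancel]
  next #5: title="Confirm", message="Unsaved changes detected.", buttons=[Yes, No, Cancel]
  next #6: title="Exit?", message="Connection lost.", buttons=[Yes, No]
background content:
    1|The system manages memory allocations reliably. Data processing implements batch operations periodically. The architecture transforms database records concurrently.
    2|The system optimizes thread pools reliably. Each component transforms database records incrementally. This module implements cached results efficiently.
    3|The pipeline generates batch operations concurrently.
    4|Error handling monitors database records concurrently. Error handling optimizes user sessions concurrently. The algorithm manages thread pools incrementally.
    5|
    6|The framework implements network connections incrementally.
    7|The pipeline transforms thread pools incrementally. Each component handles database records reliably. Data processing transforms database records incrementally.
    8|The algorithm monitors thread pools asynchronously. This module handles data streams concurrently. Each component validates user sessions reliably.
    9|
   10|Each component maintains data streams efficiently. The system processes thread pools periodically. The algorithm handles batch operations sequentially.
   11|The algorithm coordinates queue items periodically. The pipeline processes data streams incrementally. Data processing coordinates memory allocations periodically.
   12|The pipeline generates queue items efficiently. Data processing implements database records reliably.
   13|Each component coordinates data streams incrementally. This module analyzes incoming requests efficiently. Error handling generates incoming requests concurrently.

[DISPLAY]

The system manages memory allocations reliably. Data proces
The system optimizes thread pools reliably. Each component 
The pipeline generates batch operations concurrently.      
Error handling monitors database records concurrently. Erro
                                                           
The framework implements network connections incrementally.
The pipeline transforms thread pools incrementally. Each co
The algorithm monitors thread pools asynchronously. This mo
                                                           
Each component mainta┌───────────────┐efficiently. The syst
The algorithm coordin│ Save Changes? │periodically. The pip
The pipeline generate│ Are you sure? │iciently. Data proces
Each component coordi│ [OK]  Cancel  │s incrementally. This
                     └───────────────┘                     
                                                           
                                                           
                                                           
                                                           
                                                           
                                                           
                                                           
                                                           
                                                           


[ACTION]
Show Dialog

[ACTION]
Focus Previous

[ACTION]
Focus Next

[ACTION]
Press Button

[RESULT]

The system manages memory allocations reliably. Data proces
The system optimizes thread pools reliably. Each component 
The pipeline generates batch operations concurrently.      
Error handling monitors database records concurrently. Erro
                                                           
The framework implements network connections incrementally.
The pipeline transforms thread pools incrementally. Each co
The algorithm monitors thread pools asynchronously. This mo
                                                           
Each component maintains data streams efficiently. The syst
The algorithm coordinates queue items periodically. The pip
The pipeline generates queue items efficiently. Data proces
Each component coordinates data streams incrementally. This
                                                           
                                                           
                                                           
                                                           
                                                           
                                                           
                                                           
                                                           
                                                           
                                                           


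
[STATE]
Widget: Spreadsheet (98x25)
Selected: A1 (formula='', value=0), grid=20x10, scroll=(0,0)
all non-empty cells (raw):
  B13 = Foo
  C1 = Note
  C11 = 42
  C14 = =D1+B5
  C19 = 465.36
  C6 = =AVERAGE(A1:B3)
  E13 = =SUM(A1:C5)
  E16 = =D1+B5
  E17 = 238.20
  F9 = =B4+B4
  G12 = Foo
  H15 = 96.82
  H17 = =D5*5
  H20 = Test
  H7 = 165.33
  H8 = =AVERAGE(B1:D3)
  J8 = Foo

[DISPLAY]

A1:                                                                                               
       A       B       C       D       E       F       G       H       I       J                  
--------------------------------------------------------------------------------------------------
  1      [0]       0Note           0       0       0       0       0       0       0              
  2        0       0       0       0       0       0       0       0       0       0              
  3        0       0       0       0       0       0       0       0       0       0              
  4        0       0       0       0       0       0       0       0       0       0              
  5        0       0       0       0       0       0       0       0       0       0              
  6        0       0       0       0       0       0       0       0       0       0              
  7        0       0       0       0       0       0       0  165.33       0       0              
  8        0       0       0       0       0       0       0       0       0Foo                   
  9        0       0       0       0       0       0       0       0       0       0              
 10        0       0       0       0       0       0       0       0       0       0              
 11        0       0      42       0       0       0       0       0       0       0              
 12        0       0       0       0       0       0Foo            0       0       0              
 13        0Foo            0       0       0       0       0       0       0       0              
 14        0       0       0       0       0       0       0       0       0       0              
 15        0       0       0       0       0       0       0   96.82       0       0              
 16        0       0       0       0       0       0       0       0       0       0              
 17        0       0       0       0  238.20       0       0       0       0       0              
 18        0       0       0       0       0       0       0       0       0       0              
 19        0       0  465.36       0       0       0       0       0       0       0              
 20        0       0       0       0       0       0       0Test           0       0              
                                                                                                  
                                                                                                  


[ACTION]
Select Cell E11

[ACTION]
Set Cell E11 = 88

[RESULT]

E11: 88                                                                                           
       A       B       C       D       E       F       G       H       I       J                  
--------------------------------------------------------------------------------------------------
  1        0       0Note           0       0       0       0       0       0       0              
  2        0       0       0       0       0       0       0       0       0       0              
  3        0       0       0       0       0       0       0       0       0       0              
  4        0       0       0       0       0       0       0       0       0       0              
  5        0       0       0       0       0       0       0       0       0       0              
  6        0       0       0       0       0       0       0       0       0       0              
  7        0       0       0       0       0       0       0  165.33       0       0              
  8        0       0       0       0       0       0       0       0       0Foo                   
  9        0       0       0       0       0       0       0       0       0       0              
 10        0       0       0       0       0       0       0       0       0       0              
 11        0       0      42       0    [88]       0       0       0       0       0              
 12        0       0       0       0       0       0Foo            0       0       0              
 13        0Foo            0       0       0       0       0       0       0       0              
 14        0       0       0       0       0       0       0       0       0       0              
 15        0       0       0       0       0       0       0   96.82       0       0              
 16        0       0       0       0       0       0       0       0       0       0              
 17        0       0       0       0  238.20       0       0       0       0       0              
 18        0       0       0       0       0       0       0       0       0       0              
 19        0       0  465.36       0       0       0       0       0       0       0              
 20        0       0       0       0       0       0       0Test           0       0              
                                                                                                  
                                                                                                  


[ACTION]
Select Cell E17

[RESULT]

E17: 238.20                                                                                       
       A       B       C       D       E       F       G       H       I       J                  
--------------------------------------------------------------------------------------------------
  1        0       0Note           0       0       0       0       0       0       0              
  2        0       0       0       0       0       0       0       0       0       0              
  3        0       0       0       0       0       0       0       0       0       0              
  4        0       0       0       0       0       0       0       0       0       0              
  5        0       0       0       0       0       0       0       0       0       0              
  6        0       0       0       0       0       0       0       0       0       0              
  7        0       0       0       0       0       0       0  165.33       0       0              
  8        0       0       0       0       0       0       0       0       0Foo                   
  9        0       0       0       0       0       0       0       0       0       0              
 10        0       0       0       0       0       0       0       0       0       0              
 11        0       0      42       0      88       0       0       0       0       0              
 12        0       0       0       0       0       0Foo            0       0       0              
 13        0Foo            0       0       0       0       0       0       0       0              
 14        0       0       0       0       0       0       0       0       0       0              
 15        0       0       0       0       0       0       0   96.82       0       0              
 16        0       0       0       0       0       0       0       0       0       0              
 17        0       0       0       0[238.20]       0       0       0       0       0              
 18        0       0       0       0       0       0       0       0       0       0              
 19        0       0  465.36       0       0       0       0       0       0       0              
 20        0       0       0       0       0       0       0Test           0       0              
                                                                                                  
                                                                                                  


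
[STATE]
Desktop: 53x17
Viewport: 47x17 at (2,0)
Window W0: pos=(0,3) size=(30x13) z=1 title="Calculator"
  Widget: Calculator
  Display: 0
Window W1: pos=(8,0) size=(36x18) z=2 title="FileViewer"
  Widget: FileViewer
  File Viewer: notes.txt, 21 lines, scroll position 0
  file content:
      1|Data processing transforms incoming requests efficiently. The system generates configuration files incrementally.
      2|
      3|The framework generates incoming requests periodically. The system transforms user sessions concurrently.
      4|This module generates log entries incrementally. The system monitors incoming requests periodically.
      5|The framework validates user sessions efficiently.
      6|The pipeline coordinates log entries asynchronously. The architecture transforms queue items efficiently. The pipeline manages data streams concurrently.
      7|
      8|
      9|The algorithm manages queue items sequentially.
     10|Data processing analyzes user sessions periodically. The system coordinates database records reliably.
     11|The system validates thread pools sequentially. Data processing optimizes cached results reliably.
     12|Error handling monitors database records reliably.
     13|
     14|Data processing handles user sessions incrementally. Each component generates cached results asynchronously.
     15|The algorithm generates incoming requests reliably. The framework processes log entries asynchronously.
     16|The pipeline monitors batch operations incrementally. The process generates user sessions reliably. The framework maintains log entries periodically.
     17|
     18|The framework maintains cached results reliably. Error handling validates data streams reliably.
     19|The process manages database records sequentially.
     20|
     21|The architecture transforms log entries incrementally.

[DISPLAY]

      ┏━━━━━━━━━━━━━━━━━━━━━━━━━━━━━━━━━━┓     
      ┃ FileViewer                       ┃     
      ┠──────────────────────────────────┨     
━━━━━━┃Data processing transforms incomi▲┃     
Calcul┃                                 █┃     
──────┃The framework generates incoming ░┃     
      ┃This module generates log entries░┃     
───┬──┃The framework validates user sess░┃     
 7 │ 8┃The pipeline coordinates log entr░┃     
───┼──┃                                 ░┃     
 4 │ 5┃                                 ░┃     
───┼──┃The algorithm manages queue items░┃     
 1 │ 2┃Data processing analyzes user ses░┃     
───┼──┃The system validates thread pools░┃     
 0 │ .┃Error handling monitors database ░┃     
━━━━━━┃                                 ░┃     
      ┃Data processing handles user sess▼┃     


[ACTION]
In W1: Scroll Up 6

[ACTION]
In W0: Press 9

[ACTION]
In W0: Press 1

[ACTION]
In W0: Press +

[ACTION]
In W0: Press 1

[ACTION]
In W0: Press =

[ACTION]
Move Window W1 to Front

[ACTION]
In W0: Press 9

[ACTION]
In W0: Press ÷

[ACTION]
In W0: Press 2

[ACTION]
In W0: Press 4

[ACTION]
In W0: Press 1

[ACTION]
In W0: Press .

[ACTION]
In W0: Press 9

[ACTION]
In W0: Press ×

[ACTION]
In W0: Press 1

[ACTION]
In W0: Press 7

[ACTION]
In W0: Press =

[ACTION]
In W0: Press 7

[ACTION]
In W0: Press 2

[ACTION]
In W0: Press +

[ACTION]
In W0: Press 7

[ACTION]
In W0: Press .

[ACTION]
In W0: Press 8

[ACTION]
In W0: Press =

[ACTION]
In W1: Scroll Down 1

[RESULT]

      ┏━━━━━━━━━━━━━━━━━━━━━━━━━━━━━━━━━━┓     
      ┃ FileViewer                       ┃     
      ┠──────────────────────────────────┨     
━━━━━━┃                                 ▲┃     
Calcul┃The framework generates incoming ░┃     
──────┃This module generates log entries█┃     
      ┃The framework validates user sess░┃     
───┬──┃The pipeline coordinates log entr░┃     
 7 │ 8┃                                 ░┃     
───┼──┃                                 ░┃     
 4 │ 5┃The algorithm manages queue items░┃     
───┼──┃Data processing analyzes user ses░┃     
 1 │ 2┃The system validates thread pools░┃     
───┼──┃Error handling monitors database ░┃     
 0 │ .┃                                 ░┃     
━━━━━━┃Data processing handles user sess░┃     
      ┃The algorithm generates incoming ▼┃     


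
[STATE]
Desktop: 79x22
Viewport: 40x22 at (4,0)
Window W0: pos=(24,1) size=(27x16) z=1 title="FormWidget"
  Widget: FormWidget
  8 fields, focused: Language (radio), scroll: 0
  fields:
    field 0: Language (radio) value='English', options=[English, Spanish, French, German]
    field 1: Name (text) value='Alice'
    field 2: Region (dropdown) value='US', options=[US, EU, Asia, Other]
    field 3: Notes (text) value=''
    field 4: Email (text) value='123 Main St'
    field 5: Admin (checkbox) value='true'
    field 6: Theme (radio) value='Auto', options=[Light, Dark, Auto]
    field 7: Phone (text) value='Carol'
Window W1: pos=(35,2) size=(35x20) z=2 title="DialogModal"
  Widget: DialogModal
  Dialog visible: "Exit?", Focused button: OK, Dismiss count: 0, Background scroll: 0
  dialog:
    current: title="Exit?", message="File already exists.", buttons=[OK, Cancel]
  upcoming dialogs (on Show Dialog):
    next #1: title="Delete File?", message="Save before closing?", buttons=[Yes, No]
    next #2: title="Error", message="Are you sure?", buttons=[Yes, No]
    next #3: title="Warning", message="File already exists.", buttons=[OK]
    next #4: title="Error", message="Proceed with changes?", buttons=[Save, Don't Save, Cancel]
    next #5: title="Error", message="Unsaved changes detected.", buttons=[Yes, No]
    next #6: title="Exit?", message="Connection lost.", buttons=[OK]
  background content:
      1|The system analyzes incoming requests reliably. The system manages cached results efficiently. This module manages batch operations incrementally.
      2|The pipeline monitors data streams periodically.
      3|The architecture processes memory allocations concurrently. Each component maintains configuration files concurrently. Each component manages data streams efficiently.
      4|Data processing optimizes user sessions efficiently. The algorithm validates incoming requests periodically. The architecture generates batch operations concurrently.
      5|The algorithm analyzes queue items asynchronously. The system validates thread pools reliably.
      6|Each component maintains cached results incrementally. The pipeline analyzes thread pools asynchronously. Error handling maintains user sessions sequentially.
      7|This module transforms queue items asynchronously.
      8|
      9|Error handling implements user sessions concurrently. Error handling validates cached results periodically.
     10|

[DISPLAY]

                                        
                    ┏━━━━━━━━━━━━━━━━━━━
                    ┃ FormWidge┏━━━━━━━━
                    ┠──────────┃ DialogM
                    ┃> Language┠────────
                    ┃  Name:   ┃The syst
                    ┃  Region: ┃The pipe
                    ┃  Notes:  ┃The arch
                    ┃  Email:  ┃Data pro
                    ┃  Admin:  ┃The algo
                    ┃  Theme:  ┃Each┌───
                    ┃  Phone:  ┃This│   
                    ┃          ┃    │ Fi
                    ┃          ┃Erro│   
                    ┃          ┃    └───
                    ┃          ┃        
                    ┗━━━━━━━━━━┃        
                               ┃        
                               ┃        
                               ┃        
                               ┃        
                               ┗━━━━━━━━


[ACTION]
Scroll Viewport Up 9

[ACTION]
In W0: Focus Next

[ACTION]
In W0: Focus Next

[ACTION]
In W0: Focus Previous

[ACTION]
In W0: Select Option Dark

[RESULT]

                                        
                    ┏━━━━━━━━━━━━━━━━━━━
                    ┃ FormWidge┏━━━━━━━━
                    ┠──────────┃ DialogM
                    ┃  Language┠────────
                    ┃> Name:   ┃The syst
                    ┃  Region: ┃The pipe
                    ┃  Notes:  ┃The arch
                    ┃  Email:  ┃Data pro
                    ┃  Admin:  ┃The algo
                    ┃  Theme:  ┃Each┌───
                    ┃  Phone:  ┃This│   
                    ┃          ┃    │ Fi
                    ┃          ┃Erro│   
                    ┃          ┃    └───
                    ┃          ┃        
                    ┗━━━━━━━━━━┃        
                               ┃        
                               ┃        
                               ┃        
                               ┃        
                               ┗━━━━━━━━


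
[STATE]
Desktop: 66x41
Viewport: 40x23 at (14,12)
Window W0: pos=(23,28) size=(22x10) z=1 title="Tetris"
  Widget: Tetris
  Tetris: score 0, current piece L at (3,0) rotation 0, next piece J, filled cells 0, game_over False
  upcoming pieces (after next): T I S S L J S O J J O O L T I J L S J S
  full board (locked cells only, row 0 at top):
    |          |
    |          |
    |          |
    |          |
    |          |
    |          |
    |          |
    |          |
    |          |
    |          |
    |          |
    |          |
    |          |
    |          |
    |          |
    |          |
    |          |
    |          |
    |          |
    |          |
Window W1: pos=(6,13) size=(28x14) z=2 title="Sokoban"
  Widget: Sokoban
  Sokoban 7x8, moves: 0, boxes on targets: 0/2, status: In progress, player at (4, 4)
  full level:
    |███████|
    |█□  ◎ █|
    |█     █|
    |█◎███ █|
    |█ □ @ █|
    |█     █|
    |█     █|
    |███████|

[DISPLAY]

                                        
━━━━━━━━━━━━━━━━━━━┓                    
n                  ┃                    
───────────────────┨                    
                   ┃                    
                   ┃                    
                   ┃                    
                   ┃                    
                   ┃                    
                   ┃                    
                   ┃                    
                   ┃                    
0  0/2             ┃                    
                   ┃                    
━━━━━━━━━━━━━━━━━━━┛                    
                                        
         ┏━━━━━━━━━━━━━━━━━━━━┓         
         ┃ Tetris             ┃         
         ┠────────────────────┨         
         ┃          │Next:    ┃         
         ┃          │█        ┃         
         ┃          │███      ┃         
         ┃          │         ┃         


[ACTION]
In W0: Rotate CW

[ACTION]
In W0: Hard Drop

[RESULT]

                                        
━━━━━━━━━━━━━━━━━━━┓                    
n                  ┃                    
───────────────────┨                    
                   ┃                    
                   ┃                    
                   ┃                    
                   ┃                    
                   ┃                    
                   ┃                    
                   ┃                    
                   ┃                    
0  0/2             ┃                    
                   ┃                    
━━━━━━━━━━━━━━━━━━━┛                    
                                        
         ┏━━━━━━━━━━━━━━━━━━━━┓         
         ┃ Tetris             ┃         
         ┠────────────────────┨         
         ┃          │Next:    ┃         
         ┃          │ ▒       ┃         
         ┃          │▒▒▒      ┃         
         ┃   ▒      │         ┃         


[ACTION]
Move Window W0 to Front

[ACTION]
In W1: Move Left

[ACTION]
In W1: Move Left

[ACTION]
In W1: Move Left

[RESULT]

                                        
━━━━━━━━━━━━━━━━━━━┓                    
n                  ┃                    
───────────────────┨                    
                   ┃                    
                   ┃                    
                   ┃                    
                   ┃                    
                   ┃                    
                   ┃                    
                   ┃                    
                   ┃                    
2  0/2             ┃                    
                   ┃                    
━━━━━━━━━━━━━━━━━━━┛                    
                                        
         ┏━━━━━━━━━━━━━━━━━━━━┓         
         ┃ Tetris             ┃         
         ┠────────────────────┨         
         ┃          │Next:    ┃         
         ┃          │ ▒       ┃         
         ┃          │▒▒▒      ┃         
         ┃   ▒      │         ┃         


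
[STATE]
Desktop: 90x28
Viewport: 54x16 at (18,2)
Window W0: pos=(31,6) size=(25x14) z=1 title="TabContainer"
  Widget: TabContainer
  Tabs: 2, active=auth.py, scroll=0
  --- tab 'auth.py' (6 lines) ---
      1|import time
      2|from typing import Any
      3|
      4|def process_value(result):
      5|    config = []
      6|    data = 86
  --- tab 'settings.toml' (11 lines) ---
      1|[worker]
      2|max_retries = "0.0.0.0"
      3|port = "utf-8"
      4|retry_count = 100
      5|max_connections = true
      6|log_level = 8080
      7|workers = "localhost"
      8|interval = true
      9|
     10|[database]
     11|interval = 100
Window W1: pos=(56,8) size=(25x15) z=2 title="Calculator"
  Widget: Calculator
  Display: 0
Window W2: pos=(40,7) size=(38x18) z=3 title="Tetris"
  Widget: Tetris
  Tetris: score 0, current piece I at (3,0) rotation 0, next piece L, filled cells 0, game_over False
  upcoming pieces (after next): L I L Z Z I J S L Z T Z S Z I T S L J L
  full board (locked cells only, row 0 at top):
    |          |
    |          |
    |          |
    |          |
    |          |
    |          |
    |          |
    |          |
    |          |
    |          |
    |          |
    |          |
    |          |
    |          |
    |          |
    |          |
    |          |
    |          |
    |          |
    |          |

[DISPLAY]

                                                      
                                                      
                                                      
                                                      
             ┏━━━━━━━━━━━━━━━━━━━━━━━┓                
             ┃ TabCont┏━━━━━━━━━━━━━━━━━━━━━━━━━━━━━━━
             ┠────────┃ Tetris                        
             ┃[auth.py┠───────────────────────────────
             ┃────────┃          │Next:               
             ┃import t┃          │  ▒                 
             ┃from typ┃          │▒▒▒                 
             ┃        ┃          │                    
             ┃def proc┃          │                    
             ┃    conf┃          │                    
             ┃    data┃          │Score:              
             ┃        ┃          │0                   


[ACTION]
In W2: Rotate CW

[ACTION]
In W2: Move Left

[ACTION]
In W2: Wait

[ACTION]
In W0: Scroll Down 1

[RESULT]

                                                      
                                                      
                                                      
                                                      
             ┏━━━━━━━━━━━━━━━━━━━━━━━┓                
             ┃ TabCont┏━━━━━━━━━━━━━━━━━━━━━━━━━━━━━━━
             ┠────────┃ Tetris                        
             ┃[auth.py┠───────────────────────────────
             ┃────────┃          │Next:               
             ┃from typ┃          │  ▒                 
             ┃        ┃          │▒▒▒                 
             ┃def proc┃          │                    
             ┃    conf┃          │                    
             ┃    data┃          │                    
             ┃        ┃          │Score:              
             ┃        ┃          │0                   


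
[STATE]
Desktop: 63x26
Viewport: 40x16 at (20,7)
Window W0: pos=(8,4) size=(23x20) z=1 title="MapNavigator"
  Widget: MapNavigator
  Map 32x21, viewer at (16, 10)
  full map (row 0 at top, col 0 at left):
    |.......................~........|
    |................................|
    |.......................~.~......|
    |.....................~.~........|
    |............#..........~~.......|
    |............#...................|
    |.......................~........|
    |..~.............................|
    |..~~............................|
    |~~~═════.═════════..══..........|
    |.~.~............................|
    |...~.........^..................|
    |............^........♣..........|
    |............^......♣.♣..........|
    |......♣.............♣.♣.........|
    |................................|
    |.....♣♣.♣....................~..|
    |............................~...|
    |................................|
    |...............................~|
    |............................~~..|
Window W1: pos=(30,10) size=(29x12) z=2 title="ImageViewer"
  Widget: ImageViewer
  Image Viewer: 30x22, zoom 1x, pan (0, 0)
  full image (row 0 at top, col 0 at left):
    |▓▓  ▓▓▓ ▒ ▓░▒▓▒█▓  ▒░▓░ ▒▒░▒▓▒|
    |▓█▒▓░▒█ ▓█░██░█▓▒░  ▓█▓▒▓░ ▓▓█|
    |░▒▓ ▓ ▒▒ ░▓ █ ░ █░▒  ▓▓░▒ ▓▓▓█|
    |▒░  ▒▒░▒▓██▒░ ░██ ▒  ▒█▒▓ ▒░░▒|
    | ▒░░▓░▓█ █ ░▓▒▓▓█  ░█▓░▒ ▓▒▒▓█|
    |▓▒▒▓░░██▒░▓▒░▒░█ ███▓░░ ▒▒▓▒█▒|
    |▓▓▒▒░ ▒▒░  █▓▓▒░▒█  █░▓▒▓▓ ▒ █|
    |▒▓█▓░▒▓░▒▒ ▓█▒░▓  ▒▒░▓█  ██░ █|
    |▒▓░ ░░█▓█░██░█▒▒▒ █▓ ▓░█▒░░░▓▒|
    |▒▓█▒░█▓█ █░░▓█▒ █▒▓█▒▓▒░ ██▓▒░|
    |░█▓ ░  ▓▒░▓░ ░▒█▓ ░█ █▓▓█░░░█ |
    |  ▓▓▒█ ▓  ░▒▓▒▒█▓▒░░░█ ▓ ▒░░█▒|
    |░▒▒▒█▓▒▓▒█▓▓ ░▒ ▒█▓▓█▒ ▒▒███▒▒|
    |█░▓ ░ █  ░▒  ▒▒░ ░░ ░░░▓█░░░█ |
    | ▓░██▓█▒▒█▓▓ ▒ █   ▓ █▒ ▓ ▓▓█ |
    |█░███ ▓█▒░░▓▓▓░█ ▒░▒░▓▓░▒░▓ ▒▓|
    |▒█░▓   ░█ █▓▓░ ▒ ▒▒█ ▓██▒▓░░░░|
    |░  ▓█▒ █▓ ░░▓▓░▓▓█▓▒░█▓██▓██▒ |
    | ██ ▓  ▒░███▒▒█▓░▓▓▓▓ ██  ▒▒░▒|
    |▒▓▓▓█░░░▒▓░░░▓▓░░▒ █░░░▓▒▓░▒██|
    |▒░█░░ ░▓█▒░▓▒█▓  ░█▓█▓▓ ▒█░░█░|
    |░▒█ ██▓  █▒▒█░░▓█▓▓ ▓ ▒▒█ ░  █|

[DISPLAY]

......~.~.┃                             
....~.~...┃                             
......~~..┃                             
..........┏━━━━━━━━━━━━━━━━━━━━━━━━━━━┓ 
......~...┃ ImageViewer               ┃ 
..........┠───────────────────────────┨ 
..........┃▓▓  ▓▓▓ ▒ ▓░▒▓▒█▓  ▒░▓░ ▒▒░┃ 
═..══.....┃▓█▒▓░▒█ ▓█░██░█▓▒░  ▓█▓▒▓░ ┃ 
..........┃░▒▓ ▓ ▒▒ ░▓ █ ░ █░▒  ▓▓░▒ ▓┃ 
..........┃▒░  ▒▒░▒▓██▒░ ░██ ▒  ▒█▒▓ ▒┃ 
....♣.....┃ ▒░░▓░▓█ █ ░▓▒▓▓█  ░█▓░▒ ▓▒┃ 
..♣.♣.....┃▓▒▒▓░░██▒░▓▒░▒░█ ███▓░░ ▒▒▓┃ 
...♣.♣....┃▓▓▒▒░ ▒▒░  █▓▓▒░▒█  █░▓▒▓▓ ┃ 
..........┃▒▓█▓░▒▓░▒▒ ▓█▒░▓  ▒▒░▓█  ██┃ 
..........┗━━━━━━━━━━━━━━━━━━━━━━━━━━━┛ 
..........┃                             


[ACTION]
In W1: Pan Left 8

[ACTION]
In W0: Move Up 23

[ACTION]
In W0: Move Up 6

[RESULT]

          ┃                             
          ┃                             
          ┃                             
          ┏━━━━━━━━━━━━━━━━━━━━━━━━━━━┓ 
          ┃ ImageViewer               ┃ 
          ┠───────────────────────────┨ 
          ┃▓▓  ▓▓▓ ▒ ▓░▒▓▒█▓  ▒░▓░ ▒▒░┃ 
          ┃▓█▒▓░▒█ ▓█░██░█▓▒░  ▓█▓▒▓░ ┃ 
......~...┃░▒▓ ▓ ▒▒ ░▓ █ ░ █░▒  ▓▓░▒ ▓┃ 
..........┃▒░  ▒▒░▒▓██▒░ ░██ ▒  ▒█▒▓ ▒┃ 
......~.~.┃ ▒░░▓░▓█ █ ░▓▒▓▓█  ░█▓░▒ ▓▒┃ 
....~.~...┃▓▒▒▓░░██▒░▓▒░▒░█ ███▓░░ ▒▒▓┃ 
......~~..┃▓▓▒▒░ ▒▒░  █▓▓▒░▒█  █░▓▒▓▓ ┃ 
..........┃▒▓█▓░▒▓░▒▒ ▓█▒░▓  ▒▒░▓█  ██┃ 
......~...┗━━━━━━━━━━━━━━━━━━━━━━━━━━━┛ 
..........┃                             
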